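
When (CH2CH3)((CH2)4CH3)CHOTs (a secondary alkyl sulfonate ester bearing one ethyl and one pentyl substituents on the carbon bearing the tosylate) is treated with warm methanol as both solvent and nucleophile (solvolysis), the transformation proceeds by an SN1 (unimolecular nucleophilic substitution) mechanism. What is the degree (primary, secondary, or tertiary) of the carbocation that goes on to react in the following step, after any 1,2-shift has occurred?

Step 1: The C–O bond breaks with both electrons going to the tosylate; TsO⁻ leaves and a secondary carbocation remains.
No single 1,2-shift to an adjacent carbon would give a more-substituted cation, so no rearrangement occurs.

secondary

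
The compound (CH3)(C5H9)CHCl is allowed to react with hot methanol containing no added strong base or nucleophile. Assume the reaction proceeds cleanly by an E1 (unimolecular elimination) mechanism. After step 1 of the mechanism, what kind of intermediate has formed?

secondary carbocation

Step 1: Rate-determining heterolysis of the C–Cl bond gives Cl⁻ and a secondary carbocation.
After step 1 the species present is a secondary carbocation.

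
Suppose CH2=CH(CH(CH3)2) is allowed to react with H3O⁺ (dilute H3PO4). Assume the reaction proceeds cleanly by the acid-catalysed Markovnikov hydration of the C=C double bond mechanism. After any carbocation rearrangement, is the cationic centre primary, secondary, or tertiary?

Step 1: Electrophilic addition begins with the π(C=C) electrons forming a bond to the proton of H3O⁺. Following Markovnikov's rule, the resulting cation is secondary. H2O is released.
Step 2: A hydride (H with its bonding pair) migrates from the adjacent isopropyl carbon to the cationic centre — a 1,2-hydride shift — upgrading the secondary cation to a tertiary one.
The cation rearranges from secondary to tertiary via a 1,2-hydride shift from the adjacent isopropyl carbon; the tertiary cation is what reacts next.

tertiary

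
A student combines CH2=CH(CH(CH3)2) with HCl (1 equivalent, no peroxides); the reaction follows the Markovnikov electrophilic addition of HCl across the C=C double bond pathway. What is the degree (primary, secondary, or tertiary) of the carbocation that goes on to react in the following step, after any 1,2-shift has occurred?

tertiary

Step 1: Electrophilic addition begins with the π(C=C) electrons forming a bond to the proton of HCl. Following Markovnikov's rule, the resulting cation is secondary. The H–Cl bond breaks heterolytically, releasing Cl⁻.
Step 2: A 1,2-hydride shift from the adjacent isopropyl carbon moves the positive charge from the secondary centre to an adjacent carbon, generating a more stable tertiary carbocation.
The cation rearranges from secondary to tertiary via a 1,2-hydride shift from the adjacent isopropyl carbon; the tertiary cation is what reacts next.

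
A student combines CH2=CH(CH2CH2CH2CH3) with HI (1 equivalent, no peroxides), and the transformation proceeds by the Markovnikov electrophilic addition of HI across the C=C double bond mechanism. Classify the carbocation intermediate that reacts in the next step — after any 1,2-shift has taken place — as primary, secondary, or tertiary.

secondary

Step 1: Electrophilic addition begins with the π(C=C) electrons forming a bond to the proton of HI. Following Markovnikov's rule, the resulting cation is secondary. The H–I bond breaks heterolytically, releasing I⁻.
No single 1,2-shift to an adjacent carbon would give a more-substituted cation, so no rearrangement occurs.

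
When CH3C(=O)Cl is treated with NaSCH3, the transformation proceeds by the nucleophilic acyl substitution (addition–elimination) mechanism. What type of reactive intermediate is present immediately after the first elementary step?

tetrahedral intermediate

Step 1: CH3S⁻ adds to the carbonyl carbon; the C=O π electrons shift onto oxygen and a tetrahedral alkoxide intermediate forms.
After step 1 the species present is a tetrahedral intermediate.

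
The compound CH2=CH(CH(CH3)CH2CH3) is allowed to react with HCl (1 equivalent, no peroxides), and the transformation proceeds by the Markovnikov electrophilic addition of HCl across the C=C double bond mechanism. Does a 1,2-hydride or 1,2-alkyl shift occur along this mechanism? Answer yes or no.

The first-formed carbocation is secondary.
The adjacent sec-butyl carbon already bears 2 other carbon substituents and has a hydrogen to migrate; after a 1,2-hydride shift from that carbon the positive charge sits on a tertiary centre.
Tertiary is more stable than secondary, so the shift occurs.

yes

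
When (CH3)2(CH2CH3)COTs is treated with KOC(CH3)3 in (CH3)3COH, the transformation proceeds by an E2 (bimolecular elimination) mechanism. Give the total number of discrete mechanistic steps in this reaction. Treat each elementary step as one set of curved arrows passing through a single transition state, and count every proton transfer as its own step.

Step 1: In one step, (CH3)3CO⁻ pulls off a β-proton, the C–O bond cleaves, and a C=C double bond forms between the α- and β-carbons (E2, anti elimination).
Total: 1 elementary step.

1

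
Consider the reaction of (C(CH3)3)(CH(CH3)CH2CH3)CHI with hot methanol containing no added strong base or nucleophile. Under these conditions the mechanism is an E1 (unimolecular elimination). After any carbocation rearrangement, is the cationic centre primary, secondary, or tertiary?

Step 1: Rate-determining heterolysis of the C–I bond gives I⁻ and a secondary carbocation.
Step 2: Carbocation rearrangement: a 1,2-hydride shift from the adjacent sec-butyl carbon converts the initially-formed secondary cation into the more stable tertiary cation.
The cation rearranges from secondary to tertiary via a 1,2-hydride shift from the adjacent sec-butyl carbon; the tertiary cation is what reacts next.

tertiary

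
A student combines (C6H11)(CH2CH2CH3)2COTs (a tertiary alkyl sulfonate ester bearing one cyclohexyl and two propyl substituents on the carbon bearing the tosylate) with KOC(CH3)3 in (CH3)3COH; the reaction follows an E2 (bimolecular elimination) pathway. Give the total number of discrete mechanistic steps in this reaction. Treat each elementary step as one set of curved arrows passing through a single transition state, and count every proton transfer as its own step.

Step 1: In one step, (CH3)3CO⁻ pulls off a β-proton, the C–O bond cleaves, and a C=C double bond forms between the α- and β-carbons (E2, anti elimination).
Total: 1 elementary step.

1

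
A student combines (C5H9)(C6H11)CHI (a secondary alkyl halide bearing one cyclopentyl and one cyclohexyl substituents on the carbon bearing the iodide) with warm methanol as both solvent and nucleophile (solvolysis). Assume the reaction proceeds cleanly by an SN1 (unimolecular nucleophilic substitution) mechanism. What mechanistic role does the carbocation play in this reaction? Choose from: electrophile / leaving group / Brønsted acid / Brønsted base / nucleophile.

Step 3: A lone pair on the oxygen of CH3OH attacks the carbocation, forming a new C–O σ-bond and an oxonium ion.
The carbocation accepts an electron pair into an empty or π* orbital — it is the electrophile.

electrophile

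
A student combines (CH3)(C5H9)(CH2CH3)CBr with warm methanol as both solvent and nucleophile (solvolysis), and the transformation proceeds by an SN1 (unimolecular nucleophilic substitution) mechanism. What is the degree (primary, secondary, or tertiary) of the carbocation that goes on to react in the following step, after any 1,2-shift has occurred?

tertiary

Step 1: The C–Br bond breaks with both electrons going to the bromide; Br⁻ leaves and a tertiary carbocation remains.
No single 1,2-shift to an adjacent carbon would give a more-substituted cation, so no rearrangement occurs.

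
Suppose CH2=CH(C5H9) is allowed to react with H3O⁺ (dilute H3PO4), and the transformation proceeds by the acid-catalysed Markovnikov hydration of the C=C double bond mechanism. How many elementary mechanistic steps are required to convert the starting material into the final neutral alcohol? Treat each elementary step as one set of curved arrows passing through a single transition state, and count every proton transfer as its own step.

Step 1: The π electrons of the C=C bond attack a proton of H3O⁺; Markovnikov addition places the new C–H on the less-substituted alkene carbon, so the positive charge ends up on the more-substituted carbon — a secondary carbocation. H2O is released.
Step 2: A hydride (H with its bonding pair) migrates from the adjacent cyclopentyl carbon to the cationic centre — a 1,2-hydride shift — upgrading the secondary cation to a tertiary one.
Step 3: A lone pair on the oxygen of H2O attacks the carbocation, forming a C–O bond and an oxonium ion (a protonated alcohol).
Step 4: H2O removes a proton from the oxonium oxygen, regenerating H3O⁺ and giving the neutral alcohol.
Total: 4 elementary steps.

4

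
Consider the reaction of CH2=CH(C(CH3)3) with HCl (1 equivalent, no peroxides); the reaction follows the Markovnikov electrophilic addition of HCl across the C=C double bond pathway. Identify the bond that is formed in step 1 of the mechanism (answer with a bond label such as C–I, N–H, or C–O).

C–H

Step 1: Electrophilic addition begins with the π(C=C) electrons forming a bond to the proton of HCl. Following Markovnikov's rule, the resulting cation is secondary. The H–Cl bond breaks heterolytically, releasing Cl⁻.
The bond formed in this step is the C–H bond.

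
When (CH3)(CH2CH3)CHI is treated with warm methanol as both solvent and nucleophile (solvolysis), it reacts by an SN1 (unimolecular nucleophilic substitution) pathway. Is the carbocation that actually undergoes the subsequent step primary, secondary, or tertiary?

Step 1: Rate-determining heterolysis of the C–I bond gives I⁻ and a secondary carbocation.
No single 1,2-shift to an adjacent carbon would give a more-substituted cation, so no rearrangement occurs.

secondary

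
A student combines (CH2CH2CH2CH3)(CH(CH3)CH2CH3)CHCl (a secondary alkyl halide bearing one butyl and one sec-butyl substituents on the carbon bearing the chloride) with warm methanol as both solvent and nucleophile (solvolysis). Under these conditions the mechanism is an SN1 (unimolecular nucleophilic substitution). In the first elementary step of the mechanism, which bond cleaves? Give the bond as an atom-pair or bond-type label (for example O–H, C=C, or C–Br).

C–Cl

Step 1: The C–Cl bond breaks with both electrons going to the chloride; Cl⁻ leaves and a secondary carbocation remains.
The bond broken in this step is the C–Cl bond.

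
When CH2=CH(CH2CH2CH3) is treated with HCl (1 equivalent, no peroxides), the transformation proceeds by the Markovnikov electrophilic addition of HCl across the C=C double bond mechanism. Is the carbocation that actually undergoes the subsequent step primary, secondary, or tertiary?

Step 1: The π electrons of the C=C bond attack a proton of HCl; Markovnikov addition places the new C–H on the less-substituted alkene carbon, so the positive charge ends up on the more-substituted carbon — a secondary carbocation. The H–Cl bond breaks heterolytically, releasing Cl⁻.
No single 1,2-shift to an adjacent carbon would give a more-substituted cation, so no rearrangement occurs.

secondary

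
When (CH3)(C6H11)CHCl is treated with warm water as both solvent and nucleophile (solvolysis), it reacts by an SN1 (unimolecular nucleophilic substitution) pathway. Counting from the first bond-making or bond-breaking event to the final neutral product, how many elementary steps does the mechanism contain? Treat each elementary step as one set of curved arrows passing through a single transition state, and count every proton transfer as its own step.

Step 1: The C–Cl bond breaks with both electrons going to the chloride; Cl⁻ leaves and a secondary carbocation remains.
Step 2: A hydride (H with its bonding pair) migrates from the adjacent cyclohexyl carbon to the cationic centre — a 1,2-hydride shift — upgrading the secondary cation to a tertiary one.
Step 3: Nucleophilic capture: the oxygen of H2O bonds to the cationic carbon, producing an oxonium-ion intermediate.
Step 4: A second solvent molecule removes the proton on oxygen, giving the neutral alcohol product.
Total: 4 elementary steps.

4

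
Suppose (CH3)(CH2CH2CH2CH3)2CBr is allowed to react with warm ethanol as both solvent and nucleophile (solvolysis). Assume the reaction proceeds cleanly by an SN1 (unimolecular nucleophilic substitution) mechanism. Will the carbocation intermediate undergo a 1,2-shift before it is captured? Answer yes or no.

no

The first-formed carbocation is tertiary.
No single 1,2-shift to an adjacent carbon would produce a more-substituted cation than the one already present, so no rearrangement occurs.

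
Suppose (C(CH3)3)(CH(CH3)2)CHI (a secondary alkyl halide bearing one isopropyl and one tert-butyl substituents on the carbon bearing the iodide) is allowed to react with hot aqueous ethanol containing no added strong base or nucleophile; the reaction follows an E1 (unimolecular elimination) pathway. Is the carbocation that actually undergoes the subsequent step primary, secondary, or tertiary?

Step 1: The C–I bond breaks with both electrons going to the iodide; I⁻ leaves and a secondary carbocation remains.
Step 2: Carbocation rearrangement: a 1,2-hydride shift from the adjacent isopropyl carbon converts the initially-formed secondary cation into the more stable tertiary cation.
The cation rearranges from secondary to tertiary via a 1,2-hydride shift from the adjacent isopropyl carbon; the tertiary cation is what reacts next.

tertiary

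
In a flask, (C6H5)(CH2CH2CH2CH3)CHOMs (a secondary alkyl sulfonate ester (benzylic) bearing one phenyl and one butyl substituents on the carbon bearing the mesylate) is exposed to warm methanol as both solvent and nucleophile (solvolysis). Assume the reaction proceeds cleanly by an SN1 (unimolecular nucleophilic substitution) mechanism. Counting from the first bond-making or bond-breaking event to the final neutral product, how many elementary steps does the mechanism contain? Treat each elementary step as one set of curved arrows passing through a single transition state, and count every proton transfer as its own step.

Step 1: Unassisted departure of MsO⁻ (taking the C–O bonding pair) generates a secondary carbocation.
(No 1,2-shift: no single shift to an adjacent carbon would give a more stable cation.)
Step 2: A lone pair on the oxygen of CH3OH attacks the carbocation, forming a new C–O σ-bond and an oxonium ion.
Step 3: Proton transfer from the O–H of the oxonium ion to a solvent molecule delivers the neutral ether.
Total: 3 elementary steps.

3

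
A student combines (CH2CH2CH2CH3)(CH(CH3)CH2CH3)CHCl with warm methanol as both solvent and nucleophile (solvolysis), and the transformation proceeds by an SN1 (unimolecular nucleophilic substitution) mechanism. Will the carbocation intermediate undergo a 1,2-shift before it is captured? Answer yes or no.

The first-formed carbocation is secondary.
The adjacent sec-butyl carbon already bears 2 other carbon substituents and has a hydrogen to migrate; after a 1,2-hydride shift from that carbon the positive charge sits on a tertiary centre.
Tertiary is more stable than secondary, so the shift occurs.

yes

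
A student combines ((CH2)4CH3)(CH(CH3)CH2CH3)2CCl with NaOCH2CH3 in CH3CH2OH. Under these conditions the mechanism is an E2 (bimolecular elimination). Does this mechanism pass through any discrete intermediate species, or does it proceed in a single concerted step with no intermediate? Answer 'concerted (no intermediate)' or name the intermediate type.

concerted (no intermediate)

In one step, CH3CH2O⁻ pulls off a β-proton, the C–Cl bond cleaves, and a C=C double bond forms between the α- and β-carbons (E2, anti elimination).
All bond changes occur in one transition state; no discrete intermediate is formed.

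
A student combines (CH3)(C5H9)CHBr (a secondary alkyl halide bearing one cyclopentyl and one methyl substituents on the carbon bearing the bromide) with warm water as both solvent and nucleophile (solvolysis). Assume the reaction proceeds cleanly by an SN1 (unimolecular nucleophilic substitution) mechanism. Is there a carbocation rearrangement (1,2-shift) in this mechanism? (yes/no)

yes

The first-formed carbocation is secondary.
The adjacent cyclopentyl carbon already bears 2 other carbon substituents and has a hydrogen to migrate; after a 1,2-hydride shift from that carbon the positive charge sits on a tertiary centre.
Tertiary is more stable than secondary, so the shift occurs.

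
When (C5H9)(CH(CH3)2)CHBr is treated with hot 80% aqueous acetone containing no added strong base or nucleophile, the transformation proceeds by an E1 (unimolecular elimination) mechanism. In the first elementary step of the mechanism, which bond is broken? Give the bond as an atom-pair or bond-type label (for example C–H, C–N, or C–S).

C–Br

Step 1: Unassisted departure of Br⁻ (taking the C–Br bonding pair) generates a secondary carbocation.
The bond broken in this step is the C–Br bond.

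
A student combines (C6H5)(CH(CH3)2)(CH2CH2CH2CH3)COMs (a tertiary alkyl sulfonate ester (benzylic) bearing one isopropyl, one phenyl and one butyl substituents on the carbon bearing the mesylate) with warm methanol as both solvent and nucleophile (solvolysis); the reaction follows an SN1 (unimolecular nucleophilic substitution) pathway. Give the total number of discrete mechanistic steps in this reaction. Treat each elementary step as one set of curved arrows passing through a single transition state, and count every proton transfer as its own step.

3

Step 1: Ionisation: the C–O σ-bond cleaves heterolytically; both bonding electrons depart with MsO⁻, leaving a tertiary carbocation at the α-carbon.
(No 1,2-shift: no single shift to an adjacent carbon would give a more stable cation.)
Step 2: CH3OH donates an oxygen lone pair into the empty p orbital of the cation, giving a protonated ether (an oxonium ion).
Step 3: Proton transfer from the O–H of the oxonium ion to a solvent molecule delivers the neutral ether.
Total: 3 elementary steps.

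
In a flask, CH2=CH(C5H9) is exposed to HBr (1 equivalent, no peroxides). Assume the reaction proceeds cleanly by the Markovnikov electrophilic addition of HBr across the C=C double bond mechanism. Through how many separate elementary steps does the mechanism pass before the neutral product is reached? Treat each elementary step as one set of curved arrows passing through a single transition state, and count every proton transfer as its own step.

3

Step 1: Protonation of the alkene by HBr: the π bond acts as the nucleophile and picks up H⁺, giving the more stable (Markovnikov) secondary carbocation. The H–Br bond breaks heterolytically, releasing Br⁻.
Step 2: A 1,2-hydride shift from the adjacent cyclopentyl carbon moves the positive charge from the secondary centre to an adjacent carbon, generating a more stable tertiary carbocation.
Step 3: Nucleophilic attack by Br⁻ on the carbocation completes the addition, giving R–Br.
Total: 3 elementary steps.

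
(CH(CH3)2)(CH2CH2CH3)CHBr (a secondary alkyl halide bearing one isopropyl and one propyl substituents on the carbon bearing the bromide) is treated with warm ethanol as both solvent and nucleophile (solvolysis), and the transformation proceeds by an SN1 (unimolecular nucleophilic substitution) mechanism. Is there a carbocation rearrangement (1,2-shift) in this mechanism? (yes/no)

yes

The first-formed carbocation is secondary.
The adjacent isopropyl carbon already bears 2 other carbon substituents and has a hydrogen to migrate; after a 1,2-hydride shift from that carbon the positive charge sits on a tertiary centre.
Tertiary is more stable than secondary, so the shift occurs.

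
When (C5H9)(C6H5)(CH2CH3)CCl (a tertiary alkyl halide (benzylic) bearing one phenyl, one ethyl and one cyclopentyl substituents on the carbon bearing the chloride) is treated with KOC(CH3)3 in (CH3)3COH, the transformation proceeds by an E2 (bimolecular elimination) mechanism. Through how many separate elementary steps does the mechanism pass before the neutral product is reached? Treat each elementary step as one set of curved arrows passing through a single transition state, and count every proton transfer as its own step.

1

Step 1: The strong base (CH3)3CO⁻ removes a β-hydrogen; in the same concerted event the electrons of the breaking C–H bond form the new π(C=C) bond and the C–Cl σ-bond breaks, expelling Cl⁻. Anti-periplanar geometry; one transition state.
Total: 1 elementary step.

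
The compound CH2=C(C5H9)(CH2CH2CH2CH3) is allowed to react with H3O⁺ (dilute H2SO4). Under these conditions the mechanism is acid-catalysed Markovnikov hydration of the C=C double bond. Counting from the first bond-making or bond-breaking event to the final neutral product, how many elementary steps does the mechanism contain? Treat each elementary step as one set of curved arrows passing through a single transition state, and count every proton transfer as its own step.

3

Step 1: Electrophilic addition begins with the π(C=C) electrons forming a bond to the proton of H3O⁺. Following Markovnikov's rule, the resulting cation is tertiary. H2O is released.
(No 1,2-shift: no single shift to an adjacent carbon would give a more stable cation.)
Step 2: Nucleophilic capture of the cation by H2O produces the protonated alcohol (an oxonium ion).
Step 3: Deprotonation of the oxonium ion by a water molecule delivers the neutral alcohol and regenerates the acid catalyst.
Total: 3 elementary steps.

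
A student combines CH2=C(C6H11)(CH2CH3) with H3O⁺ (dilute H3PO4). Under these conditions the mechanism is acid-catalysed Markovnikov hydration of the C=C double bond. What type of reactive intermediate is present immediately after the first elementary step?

Step 1: Protonation of the alkene by H3O⁺: the π bond acts as the nucleophile and picks up H⁺, giving the more stable (Markovnikov) tertiary carbocation. H2O is released.
After step 1 the species present is a tertiary carbocation.

tertiary carbocation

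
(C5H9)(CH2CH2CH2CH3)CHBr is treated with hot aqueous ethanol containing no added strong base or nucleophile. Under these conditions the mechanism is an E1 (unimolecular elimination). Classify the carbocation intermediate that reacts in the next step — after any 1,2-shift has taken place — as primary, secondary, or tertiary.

tertiary

Step 1: The C–Br bond breaks with both electrons going to the bromide; Br⁻ leaves and a secondary carbocation remains.
Step 2: Carbocation rearrangement: a 1,2-hydride shift from the adjacent cyclopentyl carbon converts the initially-formed secondary cation into the more stable tertiary cation.
The cation rearranges from secondary to tertiary via a 1,2-hydride shift from the adjacent cyclopentyl carbon; the tertiary cation is what reacts next.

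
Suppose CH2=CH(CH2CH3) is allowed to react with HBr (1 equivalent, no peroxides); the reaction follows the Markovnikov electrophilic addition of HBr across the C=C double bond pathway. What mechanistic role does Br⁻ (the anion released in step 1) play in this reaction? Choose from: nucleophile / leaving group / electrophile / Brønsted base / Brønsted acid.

Step 2: Nucleophilic attack by Br⁻ on the carbocation completes the addition, giving R–Br.
Br⁻ (the anion released in step 1) donates an electron pair to form a new σ-bond to carbon — it is the nucleophile.

nucleophile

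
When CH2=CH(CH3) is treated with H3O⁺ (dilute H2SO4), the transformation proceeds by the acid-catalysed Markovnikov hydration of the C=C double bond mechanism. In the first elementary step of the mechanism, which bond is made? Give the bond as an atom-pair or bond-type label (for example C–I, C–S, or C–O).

Step 1: Protonation of the alkene by H3O⁺: the π bond acts as the nucleophile and picks up H⁺, giving the more stable (Markovnikov) secondary carbocation. H2O is released.
The bond formed in this step is the C–H bond.

C–H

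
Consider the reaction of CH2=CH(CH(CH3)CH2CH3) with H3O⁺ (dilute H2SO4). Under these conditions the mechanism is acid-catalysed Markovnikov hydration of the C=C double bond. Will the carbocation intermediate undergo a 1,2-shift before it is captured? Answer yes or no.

The first-formed carbocation is secondary.
The adjacent sec-butyl carbon already bears 2 other carbon substituents and has a hydrogen to migrate; after a 1,2-hydride shift from that carbon the positive charge sits on a tertiary centre.
Tertiary is more stable than secondary, so the shift occurs.

yes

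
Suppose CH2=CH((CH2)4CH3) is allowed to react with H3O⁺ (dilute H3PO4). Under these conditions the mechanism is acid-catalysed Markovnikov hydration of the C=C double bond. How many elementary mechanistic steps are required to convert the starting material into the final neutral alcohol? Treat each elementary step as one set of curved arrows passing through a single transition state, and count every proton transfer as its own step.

3

Step 1: The π electrons of the C=C bond attack a proton of H3O⁺; Markovnikov addition places the new C–H on the less-substituted alkene carbon, so the positive charge ends up on the more-substituted carbon — a secondary carbocation. H2O is released.
(No 1,2-shift: no single shift to an adjacent carbon would give a more stable cation.)
Step 2: Nucleophilic capture of the cation by H2O produces the protonated alcohol (an oxonium ion).
Step 3: Proton transfer from the O–H of the oxonium ion to H2O completes the catalytic cycle and yields the alcohol.
Total: 3 elementary steps.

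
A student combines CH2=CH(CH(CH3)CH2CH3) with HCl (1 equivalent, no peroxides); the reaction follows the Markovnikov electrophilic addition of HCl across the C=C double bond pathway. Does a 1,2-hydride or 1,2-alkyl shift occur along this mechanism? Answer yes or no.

yes

The first-formed carbocation is secondary.
The adjacent sec-butyl carbon already bears 2 other carbon substituents and has a hydrogen to migrate; after a 1,2-hydride shift from that carbon the positive charge sits on a tertiary centre.
Tertiary is more stable than secondary, so the shift occurs.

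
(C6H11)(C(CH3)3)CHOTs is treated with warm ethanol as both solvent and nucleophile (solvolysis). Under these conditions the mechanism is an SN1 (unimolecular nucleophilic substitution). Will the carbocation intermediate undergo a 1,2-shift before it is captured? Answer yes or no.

The first-formed carbocation is secondary.
The adjacent cyclohexyl carbon already bears 2 other carbon substituents and has a hydrogen to migrate; after a 1,2-hydride shift from that carbon the positive charge sits on a tertiary centre.
Tertiary is more stable than secondary, so the shift occurs.

yes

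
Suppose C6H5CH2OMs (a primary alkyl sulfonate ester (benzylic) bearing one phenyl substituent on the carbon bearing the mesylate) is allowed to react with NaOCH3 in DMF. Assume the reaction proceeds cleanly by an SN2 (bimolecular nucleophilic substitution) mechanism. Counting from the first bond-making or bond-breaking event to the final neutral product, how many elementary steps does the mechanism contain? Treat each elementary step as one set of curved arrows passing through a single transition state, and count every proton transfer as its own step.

1

Step 1: Backside attack by CH3O⁻ on the carbon bearing the mesylate: the new C–O bond forms as the C–O bond breaks, with Walden inversion at carbon.
Total: 1 elementary step.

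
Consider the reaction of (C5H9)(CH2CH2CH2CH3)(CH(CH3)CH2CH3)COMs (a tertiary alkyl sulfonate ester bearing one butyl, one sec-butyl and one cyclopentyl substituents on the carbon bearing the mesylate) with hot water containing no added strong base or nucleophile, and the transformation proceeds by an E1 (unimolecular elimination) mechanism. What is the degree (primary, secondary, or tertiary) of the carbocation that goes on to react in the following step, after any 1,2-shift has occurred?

tertiary

Step 1: Rate-determining heterolysis of the C–O bond gives MsO⁻ and a tertiary carbocation.
No single 1,2-shift to an adjacent carbon would give a more-substituted cation, so no rearrangement occurs.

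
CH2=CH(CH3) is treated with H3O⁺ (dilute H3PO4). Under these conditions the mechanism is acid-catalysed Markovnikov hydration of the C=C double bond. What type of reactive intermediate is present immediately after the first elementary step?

Step 1: Electrophilic addition begins with the π(C=C) electrons forming a bond to the proton of H3O⁺. Following Markovnikov's rule, the resulting cation is secondary. H2O is released.
After step 1 the species present is a secondary carbocation.

secondary carbocation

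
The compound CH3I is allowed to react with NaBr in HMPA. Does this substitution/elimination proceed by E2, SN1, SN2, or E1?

Conditions: a methyl substrate with a strong nucleophile in the polar aprotic solvent HMPA.
These conditions are the textbook signature of the SN2 pathway.
An unhindered substrate with a strong nucleophile in a polar aprotic solvent favours one-step backside displacement.

SN2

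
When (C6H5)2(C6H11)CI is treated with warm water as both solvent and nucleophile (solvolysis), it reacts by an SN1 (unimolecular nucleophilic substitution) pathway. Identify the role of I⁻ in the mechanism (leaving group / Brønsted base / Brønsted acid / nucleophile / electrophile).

Step 1: Rate-determining heterolysis of the C–I bond gives I⁻ and a tertiary carbocation.
I⁻ departs with both electrons of the breaking σ-bond — that is the definition of a leaving group.

leaving group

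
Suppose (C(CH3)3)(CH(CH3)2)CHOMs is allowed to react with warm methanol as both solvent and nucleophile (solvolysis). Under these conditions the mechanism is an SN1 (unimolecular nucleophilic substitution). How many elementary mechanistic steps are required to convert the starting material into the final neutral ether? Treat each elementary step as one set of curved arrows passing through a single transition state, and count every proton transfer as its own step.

4

Step 1: The C–O bond breaks with both electrons going to the mesylate; MsO⁻ leaves and a secondary carbocation remains.
Step 2: A hydride (H with its bonding pair) migrates from the adjacent isopropyl carbon to the cationic centre — a 1,2-hydride shift — upgrading the secondary cation to a tertiary one.
Step 3: CH3OH donates an oxygen lone pair into the empty p orbital of the cation, giving a protonated ether (an oxonium ion).
Step 4: Proton transfer from the O–H of the oxonium ion to a solvent molecule delivers the neutral ether.
Total: 4 elementary steps.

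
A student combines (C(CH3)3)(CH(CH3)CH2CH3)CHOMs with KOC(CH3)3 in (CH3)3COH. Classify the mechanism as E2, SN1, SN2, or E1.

Conditions: a strong/bulky base with a secondary substrate bearing a β-hydrogen.
These conditions are the textbook signature of the E2 pathway.
A strong (often hindered) base removes a β-H in concert with loss of the leaving group — bimolecular elimination.

E2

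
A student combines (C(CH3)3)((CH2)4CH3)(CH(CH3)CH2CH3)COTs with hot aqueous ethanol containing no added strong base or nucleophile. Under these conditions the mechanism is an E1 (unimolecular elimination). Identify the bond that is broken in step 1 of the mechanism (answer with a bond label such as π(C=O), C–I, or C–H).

C–O

Step 1: The C–O bond breaks with both electrons going to the tosylate; TsO⁻ leaves and a tertiary carbocation remains.
The bond broken in this step is the C–O bond.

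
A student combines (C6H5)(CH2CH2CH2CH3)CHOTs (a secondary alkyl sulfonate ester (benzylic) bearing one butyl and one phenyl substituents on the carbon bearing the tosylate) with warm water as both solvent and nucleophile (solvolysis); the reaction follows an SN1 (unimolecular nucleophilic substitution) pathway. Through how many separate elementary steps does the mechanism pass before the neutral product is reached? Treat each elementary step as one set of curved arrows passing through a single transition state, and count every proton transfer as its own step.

Step 1: Ionisation: the C–O σ-bond cleaves heterolytically; both bonding electrons depart with TsO⁻, leaving a secondary carbocation at the α-carbon.
(No 1,2-shift: no single shift to an adjacent carbon would give a more stable cation.)
Step 2: A lone pair on the oxygen of H2O attacks the carbocation, forming a new C–O σ-bond and an oxonium ion.
Step 3: Deprotonation of the oxonium oxygen by solvent water yields the neutral alcohol.
Total: 3 elementary steps.

3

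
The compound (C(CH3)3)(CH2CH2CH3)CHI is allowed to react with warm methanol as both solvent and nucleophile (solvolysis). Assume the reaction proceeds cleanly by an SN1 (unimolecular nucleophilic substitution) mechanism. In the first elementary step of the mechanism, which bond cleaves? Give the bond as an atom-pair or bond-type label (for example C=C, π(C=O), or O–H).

C–I

Step 1: Unassisted departure of I⁻ (taking the C–I bonding pair) generates a secondary carbocation.
The bond broken in this step is the C–I bond.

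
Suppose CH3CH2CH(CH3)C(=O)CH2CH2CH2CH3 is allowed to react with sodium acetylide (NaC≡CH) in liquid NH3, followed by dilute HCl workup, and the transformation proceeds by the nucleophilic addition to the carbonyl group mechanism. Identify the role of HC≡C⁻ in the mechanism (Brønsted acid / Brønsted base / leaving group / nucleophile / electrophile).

nucleophile

Step 1: Nucleophilic addition: HC≡C⁻ adds to the carbonyl carbon, pushing the π(C=O) electron pair onto oxygen and giving a tetrahedral alkoxide.
HC≡C⁻ donates an electron pair to form a new σ-bond to carbon — it is the nucleophile.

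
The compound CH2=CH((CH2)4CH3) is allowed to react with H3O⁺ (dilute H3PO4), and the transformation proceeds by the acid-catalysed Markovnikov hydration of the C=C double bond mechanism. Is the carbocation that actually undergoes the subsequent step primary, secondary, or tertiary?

secondary

Step 1: Electrophilic addition begins with the π(C=C) electrons forming a bond to the proton of H3O⁺. Following Markovnikov's rule, the resulting cation is secondary. H2O is released.
No single 1,2-shift to an adjacent carbon would give a more-substituted cation, so no rearrangement occurs.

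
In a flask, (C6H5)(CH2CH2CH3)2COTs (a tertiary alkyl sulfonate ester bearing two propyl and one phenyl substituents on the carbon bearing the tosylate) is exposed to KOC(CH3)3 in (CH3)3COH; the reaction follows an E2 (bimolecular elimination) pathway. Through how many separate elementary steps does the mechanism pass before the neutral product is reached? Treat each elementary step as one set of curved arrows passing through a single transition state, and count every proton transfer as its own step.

Step 1: The strong base (CH3)3CO⁻ removes a β-hydrogen; in the same concerted event the electrons of the breaking C–H bond form the new π(C=C) bond and the C–O σ-bond breaks, expelling TsO⁻. Anti-periplanar geometry; one transition state.
Total: 1 elementary step.

1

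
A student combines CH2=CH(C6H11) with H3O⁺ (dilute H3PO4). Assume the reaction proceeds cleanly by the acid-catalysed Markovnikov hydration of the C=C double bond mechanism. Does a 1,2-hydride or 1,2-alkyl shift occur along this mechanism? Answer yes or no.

The first-formed carbocation is secondary.
The adjacent cyclohexyl carbon already bears 2 other carbon substituents and has a hydrogen to migrate; after a 1,2-hydride shift from that carbon the positive charge sits on a tertiary centre.
Tertiary is more stable than secondary, so the shift occurs.

yes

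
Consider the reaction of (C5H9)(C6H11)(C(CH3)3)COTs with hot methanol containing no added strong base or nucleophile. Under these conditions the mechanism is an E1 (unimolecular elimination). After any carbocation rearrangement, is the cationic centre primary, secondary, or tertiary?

tertiary

Step 1: Ionisation: the C–O σ-bond cleaves heterolytically; both bonding electrons depart with TsO⁻, leaving a tertiary carbocation at the α-carbon.
No single 1,2-shift to an adjacent carbon would give a more-substituted cation, so no rearrangement occurs.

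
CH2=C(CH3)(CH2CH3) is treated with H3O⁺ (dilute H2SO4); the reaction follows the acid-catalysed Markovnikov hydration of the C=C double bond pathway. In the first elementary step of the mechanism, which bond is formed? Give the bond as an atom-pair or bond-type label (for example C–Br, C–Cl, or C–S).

C–H

Step 1: The π electrons of the C=C bond attack a proton of H3O⁺; Markovnikov addition places the new C–H on the less-substituted alkene carbon, so the positive charge ends up on the more-substituted carbon — a tertiary carbocation. H2O is released.
The bond formed in this step is the C–H bond.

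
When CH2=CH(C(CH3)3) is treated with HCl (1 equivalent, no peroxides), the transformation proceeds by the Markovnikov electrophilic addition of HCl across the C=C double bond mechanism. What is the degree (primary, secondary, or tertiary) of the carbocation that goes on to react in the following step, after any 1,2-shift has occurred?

Step 1: Electrophilic addition begins with the π(C=C) electrons forming a bond to the proton of HCl. Following Markovnikov's rule, the resulting cation is secondary. The H–Cl bond breaks heterolytically, releasing Cl⁻.
Step 2: A 1,2-methyl shift from the adjacent tert-butyl carbon moves the positive charge from the secondary centre to an adjacent carbon, generating a more stable tertiary carbocation.
The cation rearranges from secondary to tertiary via a 1,2-methyl shift from the adjacent tert-butyl carbon; the tertiary cation is what reacts next.

tertiary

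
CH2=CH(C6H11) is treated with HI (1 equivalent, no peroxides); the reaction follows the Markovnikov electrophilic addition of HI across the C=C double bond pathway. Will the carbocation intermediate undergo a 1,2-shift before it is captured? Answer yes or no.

yes

The first-formed carbocation is secondary.
The adjacent cyclohexyl carbon already bears 2 other carbon substituents and has a hydrogen to migrate; after a 1,2-hydride shift from that carbon the positive charge sits on a tertiary centre.
Tertiary is more stable than secondary, so the shift occurs.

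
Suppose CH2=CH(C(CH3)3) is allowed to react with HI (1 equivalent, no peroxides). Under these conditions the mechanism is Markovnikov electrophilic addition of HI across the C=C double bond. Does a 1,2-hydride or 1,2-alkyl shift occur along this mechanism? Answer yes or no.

The first-formed carbocation is secondary.
The adjacent tert-butyl carbon has no hydrogen but bears methyl groups; migration of one methyl with its bonding pair (a 1,2-methyl shift) places the charge on a tertiary centre.
Tertiary is more stable than secondary, so the shift occurs.

yes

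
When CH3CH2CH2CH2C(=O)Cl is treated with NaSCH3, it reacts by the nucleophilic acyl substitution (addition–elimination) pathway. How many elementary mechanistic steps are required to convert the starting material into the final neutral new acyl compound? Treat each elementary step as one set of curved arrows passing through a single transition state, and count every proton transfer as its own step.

Step 1: Nucleophilic addition of CH3S⁻ to the acyl carbon breaks the π(C=O) bond and yields a tetrahedral, anionic intermediate.
Step 2: An oxygen lone pair re-forms the C=O π bond as the C–Cl σ-bond breaks; Cl⁻ is expelled.
Total: 2 elementary steps.

2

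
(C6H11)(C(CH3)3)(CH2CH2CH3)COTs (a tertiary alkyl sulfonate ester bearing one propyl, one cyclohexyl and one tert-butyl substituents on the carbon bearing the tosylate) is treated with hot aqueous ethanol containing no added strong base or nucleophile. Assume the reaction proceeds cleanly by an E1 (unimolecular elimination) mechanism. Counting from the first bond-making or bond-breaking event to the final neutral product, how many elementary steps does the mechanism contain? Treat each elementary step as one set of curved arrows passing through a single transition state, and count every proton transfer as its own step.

Step 1: Unassisted departure of TsO⁻ (taking the C–O bonding pair) generates a tertiary carbocation.
(No 1,2-shift: no single shift to an adjacent carbon would give a more stable cation.)
Step 2: A weak base (a water (or ethanol) molecule from the solvent) removes a proton from a carbon adjacent to the cationic centre; the electrons of that C–H bond become the new π(C=C) bond, giving the alkene.
Total: 2 elementary steps.

2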